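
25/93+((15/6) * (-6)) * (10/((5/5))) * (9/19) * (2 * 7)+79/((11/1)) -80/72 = -57634436/58311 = -988.40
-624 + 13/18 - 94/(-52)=-72712/117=-621.47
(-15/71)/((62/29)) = -435/4402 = -0.10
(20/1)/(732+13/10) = 200/7333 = 0.03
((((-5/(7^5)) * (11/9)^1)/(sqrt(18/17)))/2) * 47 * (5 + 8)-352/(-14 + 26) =-88/3-33605 * sqrt(34)/1815156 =-29.44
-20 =-20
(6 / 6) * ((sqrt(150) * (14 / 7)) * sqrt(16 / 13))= 40 * sqrt(78) / 13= 27.17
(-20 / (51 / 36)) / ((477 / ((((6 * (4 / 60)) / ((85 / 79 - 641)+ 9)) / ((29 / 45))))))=37920 / 1302347747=0.00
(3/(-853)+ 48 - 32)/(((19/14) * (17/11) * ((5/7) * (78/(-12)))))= -1.64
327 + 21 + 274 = 622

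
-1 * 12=-12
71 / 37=1.92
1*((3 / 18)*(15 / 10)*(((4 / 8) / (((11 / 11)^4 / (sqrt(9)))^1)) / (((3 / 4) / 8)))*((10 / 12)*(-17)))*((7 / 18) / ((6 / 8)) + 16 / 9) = -10540 / 81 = -130.12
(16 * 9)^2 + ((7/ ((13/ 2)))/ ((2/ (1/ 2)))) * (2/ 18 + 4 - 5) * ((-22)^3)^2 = -3172211200/ 117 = -27112916.24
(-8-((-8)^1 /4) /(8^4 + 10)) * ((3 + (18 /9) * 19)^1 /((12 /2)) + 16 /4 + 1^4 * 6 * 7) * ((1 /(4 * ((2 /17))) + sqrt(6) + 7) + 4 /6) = -1223431385 /295632-5206091 * sqrt(6) /12318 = -5173.61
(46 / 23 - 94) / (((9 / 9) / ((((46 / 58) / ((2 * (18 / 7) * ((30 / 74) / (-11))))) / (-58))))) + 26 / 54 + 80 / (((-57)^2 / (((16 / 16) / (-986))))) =-6.16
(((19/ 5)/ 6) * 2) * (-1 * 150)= -190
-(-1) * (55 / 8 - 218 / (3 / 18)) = -10409 / 8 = -1301.12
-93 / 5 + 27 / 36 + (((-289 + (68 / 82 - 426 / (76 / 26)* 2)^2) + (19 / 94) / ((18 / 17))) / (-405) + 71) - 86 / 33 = -359815726684757 / 2287141250130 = -157.32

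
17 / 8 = 2.12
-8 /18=-4 /9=-0.44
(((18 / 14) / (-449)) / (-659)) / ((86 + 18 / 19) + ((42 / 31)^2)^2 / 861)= 0.00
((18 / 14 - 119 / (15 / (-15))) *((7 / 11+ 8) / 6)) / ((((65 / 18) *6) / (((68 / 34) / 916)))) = 7999 / 458458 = 0.02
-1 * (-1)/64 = 1/64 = 0.02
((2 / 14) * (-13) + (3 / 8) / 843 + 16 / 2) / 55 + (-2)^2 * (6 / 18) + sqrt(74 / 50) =sqrt(37) / 5 + 3751933 / 2596440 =2.66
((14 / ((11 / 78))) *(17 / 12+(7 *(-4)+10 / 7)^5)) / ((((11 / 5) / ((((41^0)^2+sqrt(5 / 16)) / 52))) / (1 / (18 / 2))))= -13357215261965 / 10458756 - 13357215261965 *sqrt(5) / 41835024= -1991070.98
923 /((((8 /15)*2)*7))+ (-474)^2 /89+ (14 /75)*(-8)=1978577359 /747600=2646.57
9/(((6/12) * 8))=9/4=2.25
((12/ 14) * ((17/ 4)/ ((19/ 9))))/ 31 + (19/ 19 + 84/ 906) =1429899/ 1245146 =1.15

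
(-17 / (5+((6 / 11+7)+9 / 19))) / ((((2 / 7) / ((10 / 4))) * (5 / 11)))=-273581 / 10884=-25.14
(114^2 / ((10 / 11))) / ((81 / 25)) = 39710 / 9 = 4412.22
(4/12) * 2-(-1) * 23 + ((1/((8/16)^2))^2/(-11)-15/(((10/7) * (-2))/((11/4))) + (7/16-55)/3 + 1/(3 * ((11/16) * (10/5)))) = 823/44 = 18.70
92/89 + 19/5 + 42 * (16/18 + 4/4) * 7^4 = 254296363/1335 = 190484.17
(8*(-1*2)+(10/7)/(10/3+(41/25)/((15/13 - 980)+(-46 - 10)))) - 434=-10579110900/23531557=-449.57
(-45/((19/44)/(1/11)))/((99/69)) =-1380/209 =-6.60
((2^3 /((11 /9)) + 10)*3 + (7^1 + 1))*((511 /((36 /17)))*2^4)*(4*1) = 88120928 /99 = 890110.38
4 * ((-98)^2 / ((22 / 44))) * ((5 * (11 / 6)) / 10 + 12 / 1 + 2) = 1146077.33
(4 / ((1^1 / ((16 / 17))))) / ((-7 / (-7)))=64 / 17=3.76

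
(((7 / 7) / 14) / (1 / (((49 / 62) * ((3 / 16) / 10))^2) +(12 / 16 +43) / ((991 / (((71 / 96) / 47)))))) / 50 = 4601062368 / 14667121894391875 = 0.00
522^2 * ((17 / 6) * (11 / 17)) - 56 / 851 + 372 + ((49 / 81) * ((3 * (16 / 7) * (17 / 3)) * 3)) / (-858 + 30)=103381166098 / 206793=499925.85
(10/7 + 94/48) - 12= -1447/168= -8.61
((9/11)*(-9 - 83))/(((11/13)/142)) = -1528488/121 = -12632.13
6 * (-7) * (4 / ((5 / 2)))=-336 / 5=-67.20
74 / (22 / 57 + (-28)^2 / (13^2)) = 356421 / 24203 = 14.73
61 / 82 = 0.74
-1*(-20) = 20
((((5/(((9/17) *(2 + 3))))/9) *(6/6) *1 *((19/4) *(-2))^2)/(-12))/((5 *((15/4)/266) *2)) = -816221/72900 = -11.20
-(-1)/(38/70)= 35/19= 1.84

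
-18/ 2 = -9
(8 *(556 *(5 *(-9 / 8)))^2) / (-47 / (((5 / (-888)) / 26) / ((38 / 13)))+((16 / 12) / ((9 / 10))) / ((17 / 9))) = 9976881375 / 80884468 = 123.35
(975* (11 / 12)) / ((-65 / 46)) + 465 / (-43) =-55325 / 86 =-643.31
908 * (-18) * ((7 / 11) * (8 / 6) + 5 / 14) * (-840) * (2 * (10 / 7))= 3641443200 / 77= 47291470.13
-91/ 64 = -1.42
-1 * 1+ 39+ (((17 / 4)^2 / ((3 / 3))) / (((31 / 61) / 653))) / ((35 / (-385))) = -126610259 / 496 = -255262.62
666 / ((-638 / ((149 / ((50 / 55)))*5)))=-855.47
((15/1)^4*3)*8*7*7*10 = 595350000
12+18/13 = 174/13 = 13.38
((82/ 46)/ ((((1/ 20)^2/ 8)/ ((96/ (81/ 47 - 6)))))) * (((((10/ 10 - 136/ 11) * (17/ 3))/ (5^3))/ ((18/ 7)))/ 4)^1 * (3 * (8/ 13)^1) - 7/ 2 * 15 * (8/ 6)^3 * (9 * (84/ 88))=1941941680/ 180297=10770.79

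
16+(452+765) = 1233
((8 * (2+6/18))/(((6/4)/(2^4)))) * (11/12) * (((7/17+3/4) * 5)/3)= 486640/1377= 353.41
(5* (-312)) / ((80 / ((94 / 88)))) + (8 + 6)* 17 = 19111 / 88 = 217.17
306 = 306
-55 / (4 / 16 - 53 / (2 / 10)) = 220 / 1059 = 0.21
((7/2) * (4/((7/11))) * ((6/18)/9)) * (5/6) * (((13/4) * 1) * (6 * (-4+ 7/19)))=-16445/342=-48.08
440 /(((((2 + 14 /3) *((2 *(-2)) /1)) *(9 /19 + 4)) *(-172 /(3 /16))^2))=-5643 /1287495680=-0.00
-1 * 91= -91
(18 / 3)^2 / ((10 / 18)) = 324 / 5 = 64.80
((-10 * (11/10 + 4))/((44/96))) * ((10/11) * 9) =-110160/121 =-910.41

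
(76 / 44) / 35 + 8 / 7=459 / 385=1.19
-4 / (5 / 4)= -16 / 5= -3.20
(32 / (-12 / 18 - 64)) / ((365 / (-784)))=37632 / 35405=1.06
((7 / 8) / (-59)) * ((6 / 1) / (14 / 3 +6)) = -63 / 7552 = -0.01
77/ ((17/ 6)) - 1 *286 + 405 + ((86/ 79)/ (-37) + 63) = 10392726/ 49691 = 209.15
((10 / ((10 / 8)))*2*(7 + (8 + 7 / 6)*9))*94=134608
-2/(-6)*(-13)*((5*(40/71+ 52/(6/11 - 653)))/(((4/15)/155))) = -3103956375/509567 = -6091.36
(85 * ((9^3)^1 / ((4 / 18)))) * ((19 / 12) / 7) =3532005 / 56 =63071.52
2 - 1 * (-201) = 203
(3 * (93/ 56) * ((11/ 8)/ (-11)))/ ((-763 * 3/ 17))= 1581/ 341824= 0.00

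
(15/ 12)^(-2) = 0.64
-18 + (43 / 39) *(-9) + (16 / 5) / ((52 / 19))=-1739 / 65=-26.75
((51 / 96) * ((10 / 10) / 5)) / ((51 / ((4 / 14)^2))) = 1 / 5880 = 0.00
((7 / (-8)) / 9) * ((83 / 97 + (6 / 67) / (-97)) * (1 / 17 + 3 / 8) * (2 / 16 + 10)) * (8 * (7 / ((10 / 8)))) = -28907109 / 1767728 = -16.35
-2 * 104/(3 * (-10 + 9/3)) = 208/21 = 9.90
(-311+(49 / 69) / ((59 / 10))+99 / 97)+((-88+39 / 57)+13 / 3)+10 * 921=66153844298 / 7502853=8817.16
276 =276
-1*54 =-54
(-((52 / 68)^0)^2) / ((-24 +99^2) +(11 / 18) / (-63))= -1134 / 11087107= -0.00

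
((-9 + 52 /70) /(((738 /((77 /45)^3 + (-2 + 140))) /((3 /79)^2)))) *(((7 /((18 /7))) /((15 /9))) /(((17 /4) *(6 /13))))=-20160168301 /10492720256250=-0.00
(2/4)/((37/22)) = 11/37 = 0.30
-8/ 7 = -1.14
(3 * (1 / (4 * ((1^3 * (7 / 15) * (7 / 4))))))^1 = 45 / 49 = 0.92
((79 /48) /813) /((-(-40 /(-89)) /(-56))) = 49217 /195120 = 0.25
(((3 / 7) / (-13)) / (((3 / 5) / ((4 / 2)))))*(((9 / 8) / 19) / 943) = -45 / 6521788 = -0.00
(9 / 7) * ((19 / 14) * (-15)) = -2565 / 98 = -26.17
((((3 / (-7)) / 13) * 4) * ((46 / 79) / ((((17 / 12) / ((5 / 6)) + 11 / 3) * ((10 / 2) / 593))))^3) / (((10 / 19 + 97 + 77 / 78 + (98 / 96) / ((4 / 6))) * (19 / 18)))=-7471930134675456 / 2808250876020779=-2.66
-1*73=-73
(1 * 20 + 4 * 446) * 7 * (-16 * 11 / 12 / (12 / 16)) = -2222528 / 9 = -246947.56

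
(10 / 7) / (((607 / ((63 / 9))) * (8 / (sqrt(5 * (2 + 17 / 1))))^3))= 475 * sqrt(95) / 155392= 0.03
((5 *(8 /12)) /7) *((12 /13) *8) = 320 /91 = 3.52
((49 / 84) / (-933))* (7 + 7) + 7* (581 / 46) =5691203 / 64377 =88.40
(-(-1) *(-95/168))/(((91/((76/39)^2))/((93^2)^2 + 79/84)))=-215497329646085/122078502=-1765235.70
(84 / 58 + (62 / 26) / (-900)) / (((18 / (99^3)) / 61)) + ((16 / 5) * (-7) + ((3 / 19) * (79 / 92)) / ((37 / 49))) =5795240023251821 / 1219142600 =4753537.46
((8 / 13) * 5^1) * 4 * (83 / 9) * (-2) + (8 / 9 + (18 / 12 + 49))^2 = 10166965 / 4212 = 2413.81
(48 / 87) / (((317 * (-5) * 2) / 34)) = -272 / 45965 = -0.01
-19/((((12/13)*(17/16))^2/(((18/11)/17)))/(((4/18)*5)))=-1027520/486387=-2.11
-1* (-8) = 8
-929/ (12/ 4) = -309.67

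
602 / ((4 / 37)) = 11137 / 2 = 5568.50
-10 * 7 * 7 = -490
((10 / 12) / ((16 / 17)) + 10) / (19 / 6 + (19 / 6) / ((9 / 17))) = 495 / 416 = 1.19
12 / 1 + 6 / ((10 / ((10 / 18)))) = 37 / 3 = 12.33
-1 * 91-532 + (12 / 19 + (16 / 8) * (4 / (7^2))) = -579273 / 931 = -622.21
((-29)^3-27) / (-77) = 3488 / 11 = 317.09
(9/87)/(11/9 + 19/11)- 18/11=-149157/93148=-1.60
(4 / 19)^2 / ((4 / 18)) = 72 / 361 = 0.20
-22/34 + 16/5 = 217/85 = 2.55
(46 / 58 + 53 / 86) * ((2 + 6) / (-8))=-3515 / 2494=-1.41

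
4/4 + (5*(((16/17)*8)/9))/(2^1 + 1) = 1099/459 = 2.39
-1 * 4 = -4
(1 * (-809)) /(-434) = 809 /434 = 1.86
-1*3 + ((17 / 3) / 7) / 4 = -235 / 84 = -2.80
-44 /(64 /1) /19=-11 /304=-0.04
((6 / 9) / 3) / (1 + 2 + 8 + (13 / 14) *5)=28 / 1971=0.01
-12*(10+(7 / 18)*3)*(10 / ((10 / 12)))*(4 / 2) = -3216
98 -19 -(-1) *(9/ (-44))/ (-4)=13913/ 176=79.05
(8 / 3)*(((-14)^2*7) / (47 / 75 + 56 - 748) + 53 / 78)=-21111964 / 6066801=-3.48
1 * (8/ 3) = 8/ 3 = 2.67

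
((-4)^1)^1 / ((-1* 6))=2 / 3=0.67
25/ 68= 0.37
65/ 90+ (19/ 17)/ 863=191065/ 264078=0.72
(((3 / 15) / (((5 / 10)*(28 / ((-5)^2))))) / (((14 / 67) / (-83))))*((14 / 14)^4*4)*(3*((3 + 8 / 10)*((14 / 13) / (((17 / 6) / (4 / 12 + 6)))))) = -24090252 / 1547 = -15572.24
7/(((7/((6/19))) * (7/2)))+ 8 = 8.09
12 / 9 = 4 / 3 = 1.33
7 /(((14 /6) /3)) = 9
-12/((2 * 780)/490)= -49/13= -3.77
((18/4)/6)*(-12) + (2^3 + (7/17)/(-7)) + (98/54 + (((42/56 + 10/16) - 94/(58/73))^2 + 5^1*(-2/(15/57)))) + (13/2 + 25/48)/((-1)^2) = 337069362143/24705216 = 13643.65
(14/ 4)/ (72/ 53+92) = 371/ 9896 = 0.04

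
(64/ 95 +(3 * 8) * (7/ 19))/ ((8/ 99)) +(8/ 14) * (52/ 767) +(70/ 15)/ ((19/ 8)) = 119.76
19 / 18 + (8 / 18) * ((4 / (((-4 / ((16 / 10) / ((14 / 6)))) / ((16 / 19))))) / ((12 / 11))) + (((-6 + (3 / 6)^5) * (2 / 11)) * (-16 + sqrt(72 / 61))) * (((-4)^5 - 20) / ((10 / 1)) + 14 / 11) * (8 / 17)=-2303128869 / 2735810 + 3250056 * sqrt(122) / 627385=-784.63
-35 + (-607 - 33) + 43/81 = -54632/81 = -674.47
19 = 19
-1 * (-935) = 935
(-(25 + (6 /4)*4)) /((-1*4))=31 /4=7.75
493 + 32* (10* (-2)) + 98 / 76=-5537 / 38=-145.71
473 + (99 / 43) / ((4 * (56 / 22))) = 2279057 / 4816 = 473.23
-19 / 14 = -1.36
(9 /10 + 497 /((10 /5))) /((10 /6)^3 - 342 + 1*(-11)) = -0.72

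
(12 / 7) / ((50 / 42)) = 36 / 25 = 1.44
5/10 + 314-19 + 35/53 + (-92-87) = 12419/106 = 117.16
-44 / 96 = -11 / 24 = -0.46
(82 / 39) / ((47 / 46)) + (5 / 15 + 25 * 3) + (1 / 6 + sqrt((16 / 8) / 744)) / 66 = sqrt(93) / 12276 + 18725867 / 241956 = 77.39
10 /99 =0.10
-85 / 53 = -1.60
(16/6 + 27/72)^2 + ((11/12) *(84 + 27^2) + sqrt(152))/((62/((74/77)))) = 74 *sqrt(38)/2387 + 2600281/124992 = 20.99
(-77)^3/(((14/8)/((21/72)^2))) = -3195731/144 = -22192.58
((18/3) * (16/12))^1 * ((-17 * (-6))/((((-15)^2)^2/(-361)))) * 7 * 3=-687344/5625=-122.19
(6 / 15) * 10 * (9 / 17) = 36 / 17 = 2.12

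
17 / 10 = 1.70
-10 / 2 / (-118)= 5 / 118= 0.04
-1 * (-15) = 15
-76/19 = -4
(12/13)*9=108/13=8.31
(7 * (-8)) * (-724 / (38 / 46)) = 932512 / 19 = 49079.58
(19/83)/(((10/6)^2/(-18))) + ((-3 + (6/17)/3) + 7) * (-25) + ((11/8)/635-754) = -858.42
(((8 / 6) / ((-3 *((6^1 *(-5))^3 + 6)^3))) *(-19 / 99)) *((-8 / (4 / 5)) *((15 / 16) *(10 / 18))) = 2375 / 105155183375781264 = 0.00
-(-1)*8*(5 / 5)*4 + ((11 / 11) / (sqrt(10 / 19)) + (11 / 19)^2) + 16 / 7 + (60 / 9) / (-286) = sqrt(190) / 10 + 37506653 / 1084083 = 35.98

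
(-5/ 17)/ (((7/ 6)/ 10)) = -300/ 119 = -2.52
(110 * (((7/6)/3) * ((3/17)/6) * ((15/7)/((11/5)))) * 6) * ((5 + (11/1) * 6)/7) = 8875/119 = 74.58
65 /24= 2.71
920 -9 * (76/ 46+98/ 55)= 1124704/ 1265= 889.09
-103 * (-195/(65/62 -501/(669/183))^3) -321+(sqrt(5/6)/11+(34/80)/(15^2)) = -19205615061716549699808649/59829440246863199127000+sqrt(30)/66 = -320.92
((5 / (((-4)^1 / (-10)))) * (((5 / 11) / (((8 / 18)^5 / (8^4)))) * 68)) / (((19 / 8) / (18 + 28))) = 1767514564.59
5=5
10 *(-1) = -10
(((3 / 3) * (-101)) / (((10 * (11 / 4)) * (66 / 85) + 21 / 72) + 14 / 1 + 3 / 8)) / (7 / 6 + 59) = -30906 / 663157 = -0.05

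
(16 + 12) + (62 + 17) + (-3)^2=116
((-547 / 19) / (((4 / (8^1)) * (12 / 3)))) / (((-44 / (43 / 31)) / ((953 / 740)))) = 22415513 / 38355680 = 0.58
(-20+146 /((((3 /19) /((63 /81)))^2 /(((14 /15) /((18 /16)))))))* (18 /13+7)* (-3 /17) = -4319.20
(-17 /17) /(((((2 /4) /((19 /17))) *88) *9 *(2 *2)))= -19 /26928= -0.00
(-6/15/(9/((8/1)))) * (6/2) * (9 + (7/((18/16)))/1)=-2192/135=-16.24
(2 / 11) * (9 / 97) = 18 / 1067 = 0.02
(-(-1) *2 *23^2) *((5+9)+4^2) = 31740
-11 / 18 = -0.61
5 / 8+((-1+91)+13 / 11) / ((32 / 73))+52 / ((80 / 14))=383211 / 1760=217.73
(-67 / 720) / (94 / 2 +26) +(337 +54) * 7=143856653 / 52560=2737.00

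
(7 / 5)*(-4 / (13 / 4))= -112 / 65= -1.72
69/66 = 23/22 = 1.05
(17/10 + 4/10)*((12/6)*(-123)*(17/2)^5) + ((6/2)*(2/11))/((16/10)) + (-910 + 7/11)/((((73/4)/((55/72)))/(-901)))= -26465298502837/1156320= -22887521.19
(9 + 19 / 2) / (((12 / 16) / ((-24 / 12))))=-148 / 3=-49.33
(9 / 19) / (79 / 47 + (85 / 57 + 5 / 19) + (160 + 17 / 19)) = 1269 / 440240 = 0.00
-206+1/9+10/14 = -12926/63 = -205.17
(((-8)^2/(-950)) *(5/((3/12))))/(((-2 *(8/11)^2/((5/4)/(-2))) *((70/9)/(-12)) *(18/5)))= 363/1064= 0.34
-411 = -411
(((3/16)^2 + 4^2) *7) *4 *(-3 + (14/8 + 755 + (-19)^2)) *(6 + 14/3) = 128129365/24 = 5338723.54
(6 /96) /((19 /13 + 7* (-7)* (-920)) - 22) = 13 /9372368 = 0.00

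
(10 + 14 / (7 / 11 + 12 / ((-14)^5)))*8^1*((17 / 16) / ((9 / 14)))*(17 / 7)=8704048246 / 8470431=1027.58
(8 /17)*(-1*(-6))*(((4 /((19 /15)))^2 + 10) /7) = 49440 /6137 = 8.06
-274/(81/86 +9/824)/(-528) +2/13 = 10116143/14482611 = 0.70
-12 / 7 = -1.71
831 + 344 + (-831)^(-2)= 811409176 / 690561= 1175.00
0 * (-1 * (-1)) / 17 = 0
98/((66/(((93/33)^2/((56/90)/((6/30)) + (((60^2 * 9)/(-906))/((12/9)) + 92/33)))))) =-21331317/37844686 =-0.56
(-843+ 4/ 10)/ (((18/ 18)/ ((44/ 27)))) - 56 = -192932/ 135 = -1429.13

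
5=5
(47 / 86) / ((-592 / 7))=-329 / 50912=-0.01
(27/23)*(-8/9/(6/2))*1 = -0.35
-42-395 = -437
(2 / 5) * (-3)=-6 / 5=-1.20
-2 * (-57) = 114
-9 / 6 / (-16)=3 / 32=0.09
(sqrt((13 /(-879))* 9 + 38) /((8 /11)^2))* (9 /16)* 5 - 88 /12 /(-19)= 22 /57 + 5445* sqrt(3250835) /300032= 33.11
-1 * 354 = -354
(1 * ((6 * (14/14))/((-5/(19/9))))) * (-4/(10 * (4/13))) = 247/75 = 3.29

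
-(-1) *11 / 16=11 / 16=0.69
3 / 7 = 0.43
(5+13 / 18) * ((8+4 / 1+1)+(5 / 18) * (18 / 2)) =3193 / 36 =88.69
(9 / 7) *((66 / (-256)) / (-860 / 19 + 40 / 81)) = 457083 / 61734400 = 0.01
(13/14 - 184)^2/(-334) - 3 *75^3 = -82859443969/65464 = -1265725.34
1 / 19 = 0.05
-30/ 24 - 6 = -29/ 4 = -7.25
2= 2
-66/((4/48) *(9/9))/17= -792/17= -46.59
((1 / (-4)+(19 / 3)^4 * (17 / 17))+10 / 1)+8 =527035 / 324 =1626.65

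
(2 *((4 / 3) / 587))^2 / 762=32 / 1181527101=0.00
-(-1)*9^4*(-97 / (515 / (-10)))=1272834 / 103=12357.61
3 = 3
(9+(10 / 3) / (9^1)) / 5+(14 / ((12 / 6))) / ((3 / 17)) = 41.54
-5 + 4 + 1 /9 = -8 /9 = -0.89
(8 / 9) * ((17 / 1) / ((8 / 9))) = 17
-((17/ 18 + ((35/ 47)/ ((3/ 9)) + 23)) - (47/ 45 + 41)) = 7457/ 470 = 15.87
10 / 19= 0.53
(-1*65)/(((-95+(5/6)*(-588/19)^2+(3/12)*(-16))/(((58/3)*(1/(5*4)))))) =-136097/1514286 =-0.09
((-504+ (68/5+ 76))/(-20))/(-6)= -3.45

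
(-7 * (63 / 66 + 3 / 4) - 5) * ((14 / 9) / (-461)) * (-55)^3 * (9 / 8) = -78876875 / 7376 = -10693.72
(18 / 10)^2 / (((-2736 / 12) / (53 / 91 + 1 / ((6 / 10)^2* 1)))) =-2064 / 43225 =-0.05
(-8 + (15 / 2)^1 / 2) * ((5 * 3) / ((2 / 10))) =-1275 / 4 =-318.75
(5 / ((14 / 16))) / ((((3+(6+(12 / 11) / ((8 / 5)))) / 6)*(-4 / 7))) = -440 / 71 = -6.20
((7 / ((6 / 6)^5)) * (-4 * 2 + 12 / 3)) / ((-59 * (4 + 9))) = 28 / 767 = 0.04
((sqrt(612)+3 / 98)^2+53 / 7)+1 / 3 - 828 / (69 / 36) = 18*sqrt(17) / 49+5413939 / 28812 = 189.42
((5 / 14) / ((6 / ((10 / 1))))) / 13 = 25 / 546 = 0.05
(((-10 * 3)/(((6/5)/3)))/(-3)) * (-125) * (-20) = 62500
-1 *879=-879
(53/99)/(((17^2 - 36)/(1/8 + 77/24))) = 0.01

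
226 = 226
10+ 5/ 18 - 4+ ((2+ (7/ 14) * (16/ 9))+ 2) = 67/ 6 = 11.17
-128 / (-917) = 128 / 917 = 0.14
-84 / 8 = -21 / 2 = -10.50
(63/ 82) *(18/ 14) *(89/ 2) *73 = 526257/ 164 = 3208.88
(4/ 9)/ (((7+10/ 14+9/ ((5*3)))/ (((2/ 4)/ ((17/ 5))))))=350/ 44523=0.01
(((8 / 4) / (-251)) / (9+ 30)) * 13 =-2 / 753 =-0.00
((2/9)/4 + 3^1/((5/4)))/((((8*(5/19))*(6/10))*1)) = 4199/2160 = 1.94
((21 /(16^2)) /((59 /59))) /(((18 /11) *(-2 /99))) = -2541 /1024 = -2.48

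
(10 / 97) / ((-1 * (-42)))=5 / 2037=0.00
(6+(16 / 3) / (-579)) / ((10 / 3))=5203 / 2895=1.80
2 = 2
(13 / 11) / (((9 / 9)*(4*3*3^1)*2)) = 13 / 792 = 0.02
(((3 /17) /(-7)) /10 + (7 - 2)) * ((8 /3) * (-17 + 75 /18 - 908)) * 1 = -773110 /63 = -12271.59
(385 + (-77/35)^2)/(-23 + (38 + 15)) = 4873/375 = 12.99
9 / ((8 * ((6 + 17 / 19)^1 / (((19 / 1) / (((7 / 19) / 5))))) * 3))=102885 / 7336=14.02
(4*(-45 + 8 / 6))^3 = -5328808.30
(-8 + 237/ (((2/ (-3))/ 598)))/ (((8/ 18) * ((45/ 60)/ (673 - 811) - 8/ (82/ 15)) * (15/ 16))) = 2749425888/ 7915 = 347369.03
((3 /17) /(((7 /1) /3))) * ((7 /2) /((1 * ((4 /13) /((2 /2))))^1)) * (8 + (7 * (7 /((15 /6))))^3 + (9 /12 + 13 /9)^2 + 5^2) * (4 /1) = 15936842441 /612000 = 26040.59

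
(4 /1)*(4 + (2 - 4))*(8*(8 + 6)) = 896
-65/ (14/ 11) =-715/ 14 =-51.07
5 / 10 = 1 / 2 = 0.50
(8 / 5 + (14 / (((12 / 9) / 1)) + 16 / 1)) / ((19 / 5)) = 281 / 38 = 7.39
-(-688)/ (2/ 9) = 3096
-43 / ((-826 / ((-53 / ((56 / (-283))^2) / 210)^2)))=774757763633827 / 358237251993600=2.16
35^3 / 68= 630.51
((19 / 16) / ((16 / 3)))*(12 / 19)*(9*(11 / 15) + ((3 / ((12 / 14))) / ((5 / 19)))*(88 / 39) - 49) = -453 / 260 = -1.74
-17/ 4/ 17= -1/ 4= -0.25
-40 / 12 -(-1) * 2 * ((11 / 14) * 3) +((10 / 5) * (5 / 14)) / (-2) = 43 / 42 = 1.02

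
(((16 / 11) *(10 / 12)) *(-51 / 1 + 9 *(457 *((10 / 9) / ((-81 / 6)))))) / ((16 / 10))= -262925 / 891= -295.09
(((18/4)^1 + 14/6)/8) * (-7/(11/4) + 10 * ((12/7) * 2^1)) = 25051/924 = 27.11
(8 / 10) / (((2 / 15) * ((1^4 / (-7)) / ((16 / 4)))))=-168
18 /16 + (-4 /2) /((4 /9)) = -3.38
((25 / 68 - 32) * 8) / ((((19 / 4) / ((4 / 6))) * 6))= -1912 / 323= -5.92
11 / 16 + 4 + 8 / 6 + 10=769 / 48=16.02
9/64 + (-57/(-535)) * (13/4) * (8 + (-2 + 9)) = 36531/6848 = 5.33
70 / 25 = 14 / 5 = 2.80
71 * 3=213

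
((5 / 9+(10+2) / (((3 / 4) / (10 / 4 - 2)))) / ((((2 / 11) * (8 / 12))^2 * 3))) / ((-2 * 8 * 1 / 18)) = -27951 / 128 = -218.37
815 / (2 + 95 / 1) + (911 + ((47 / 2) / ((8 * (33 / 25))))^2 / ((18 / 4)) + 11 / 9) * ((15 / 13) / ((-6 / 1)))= -167.24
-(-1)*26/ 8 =13/ 4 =3.25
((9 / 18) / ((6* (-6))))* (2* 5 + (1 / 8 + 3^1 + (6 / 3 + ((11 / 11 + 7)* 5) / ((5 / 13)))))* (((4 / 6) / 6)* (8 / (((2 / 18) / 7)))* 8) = -6671 / 9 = -741.22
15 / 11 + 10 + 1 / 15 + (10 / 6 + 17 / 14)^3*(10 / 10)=144012511 / 4074840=35.34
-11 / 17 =-0.65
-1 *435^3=-82312875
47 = 47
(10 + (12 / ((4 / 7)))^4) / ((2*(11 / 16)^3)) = 36210688 / 121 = 299261.88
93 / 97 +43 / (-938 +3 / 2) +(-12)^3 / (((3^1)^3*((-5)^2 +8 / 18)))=-66669293 / 41604949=-1.60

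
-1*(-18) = 18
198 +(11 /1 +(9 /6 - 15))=391 /2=195.50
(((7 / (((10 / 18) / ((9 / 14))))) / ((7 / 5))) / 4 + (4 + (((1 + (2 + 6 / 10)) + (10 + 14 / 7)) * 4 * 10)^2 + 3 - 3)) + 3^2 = 21805865 / 56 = 389390.45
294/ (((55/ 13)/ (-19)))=-72618/ 55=-1320.33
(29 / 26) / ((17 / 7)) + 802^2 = 284296371 / 442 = 643204.46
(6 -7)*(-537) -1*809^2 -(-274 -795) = -652875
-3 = -3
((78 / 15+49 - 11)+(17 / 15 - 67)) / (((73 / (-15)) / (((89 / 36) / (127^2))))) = 0.00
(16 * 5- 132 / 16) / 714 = 41 / 408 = 0.10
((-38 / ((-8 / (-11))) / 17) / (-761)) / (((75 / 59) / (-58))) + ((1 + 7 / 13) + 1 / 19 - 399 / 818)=90084474749 / 98020091325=0.92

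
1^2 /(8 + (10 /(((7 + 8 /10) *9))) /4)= 702 /5641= 0.12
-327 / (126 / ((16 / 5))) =-872 / 105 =-8.30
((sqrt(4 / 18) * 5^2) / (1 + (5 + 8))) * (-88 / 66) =-50 * sqrt(2) / 63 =-1.12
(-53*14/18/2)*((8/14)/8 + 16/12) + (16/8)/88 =-17185/594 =-28.93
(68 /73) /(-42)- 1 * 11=-16897 /1533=-11.02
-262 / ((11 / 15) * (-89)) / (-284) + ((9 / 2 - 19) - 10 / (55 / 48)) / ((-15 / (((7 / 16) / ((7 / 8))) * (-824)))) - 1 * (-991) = 353.01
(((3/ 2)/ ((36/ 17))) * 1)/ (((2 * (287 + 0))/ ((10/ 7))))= 85/ 48216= 0.00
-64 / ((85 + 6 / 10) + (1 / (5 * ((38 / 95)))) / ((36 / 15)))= -7680 / 10297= -0.75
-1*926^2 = -857476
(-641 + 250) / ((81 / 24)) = -3128 / 27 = -115.85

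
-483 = -483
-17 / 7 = -2.43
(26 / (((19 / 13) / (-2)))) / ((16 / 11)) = -1859 / 76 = -24.46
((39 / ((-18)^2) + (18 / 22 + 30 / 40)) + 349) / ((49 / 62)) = 6457579 / 14553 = 443.73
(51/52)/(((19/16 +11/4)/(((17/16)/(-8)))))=-289/8736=-0.03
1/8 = 0.12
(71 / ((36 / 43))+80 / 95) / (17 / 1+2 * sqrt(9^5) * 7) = 58583 / 2338596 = 0.03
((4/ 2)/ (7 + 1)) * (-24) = -6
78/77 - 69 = -5235/77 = -67.99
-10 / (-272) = 5 / 136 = 0.04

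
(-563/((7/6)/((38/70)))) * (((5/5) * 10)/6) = -436.61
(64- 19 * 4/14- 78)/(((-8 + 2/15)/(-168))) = -24480/59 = -414.92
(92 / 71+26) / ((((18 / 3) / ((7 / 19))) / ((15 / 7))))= 255 / 71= 3.59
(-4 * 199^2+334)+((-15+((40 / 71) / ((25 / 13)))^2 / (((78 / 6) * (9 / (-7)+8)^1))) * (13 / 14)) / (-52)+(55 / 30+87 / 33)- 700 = -1737848913093067 / 10946027400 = -158765.26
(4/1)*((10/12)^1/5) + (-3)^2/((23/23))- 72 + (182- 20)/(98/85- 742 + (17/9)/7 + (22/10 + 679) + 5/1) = -5705506/87357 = -65.31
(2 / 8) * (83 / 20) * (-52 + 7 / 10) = -53.22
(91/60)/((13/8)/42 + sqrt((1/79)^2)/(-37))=39.55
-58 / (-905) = 58 / 905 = 0.06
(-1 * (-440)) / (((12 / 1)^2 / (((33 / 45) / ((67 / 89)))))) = 10769 / 3618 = 2.98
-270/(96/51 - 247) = 510/463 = 1.10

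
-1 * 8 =-8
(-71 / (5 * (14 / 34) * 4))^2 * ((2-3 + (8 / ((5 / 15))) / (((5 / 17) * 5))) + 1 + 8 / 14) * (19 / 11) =2168.63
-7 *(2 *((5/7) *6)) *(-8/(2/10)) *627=1504800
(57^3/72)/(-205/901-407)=-6179959/978432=-6.32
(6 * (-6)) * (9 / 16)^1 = -81 / 4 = -20.25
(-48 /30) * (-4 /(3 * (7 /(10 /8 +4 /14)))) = 0.47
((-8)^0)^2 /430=1 /430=0.00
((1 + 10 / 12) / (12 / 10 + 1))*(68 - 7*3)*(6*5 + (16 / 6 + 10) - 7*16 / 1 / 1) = -24440 / 9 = -2715.56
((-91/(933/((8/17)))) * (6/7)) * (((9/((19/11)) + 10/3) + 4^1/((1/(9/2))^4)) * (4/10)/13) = -601480/301359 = -2.00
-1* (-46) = 46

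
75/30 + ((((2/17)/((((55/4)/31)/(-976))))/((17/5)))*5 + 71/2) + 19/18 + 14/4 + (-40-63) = -12621536/28611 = -441.14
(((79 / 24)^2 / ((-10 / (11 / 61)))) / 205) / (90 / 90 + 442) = -68651 / 31908758400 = -0.00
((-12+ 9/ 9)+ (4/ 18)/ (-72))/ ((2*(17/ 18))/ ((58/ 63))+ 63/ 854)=-1261297/ 243648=-5.18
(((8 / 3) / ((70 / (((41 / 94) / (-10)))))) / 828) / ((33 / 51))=-697 / 224739900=-0.00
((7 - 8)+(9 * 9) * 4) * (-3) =-969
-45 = -45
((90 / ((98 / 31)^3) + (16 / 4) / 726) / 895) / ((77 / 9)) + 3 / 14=842355429561 / 3924165924140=0.21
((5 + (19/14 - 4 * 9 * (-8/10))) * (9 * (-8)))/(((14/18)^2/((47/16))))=-12291.73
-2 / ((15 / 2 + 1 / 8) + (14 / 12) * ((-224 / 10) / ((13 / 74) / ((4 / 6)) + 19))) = -0.32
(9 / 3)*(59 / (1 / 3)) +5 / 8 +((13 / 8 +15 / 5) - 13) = 2093 / 4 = 523.25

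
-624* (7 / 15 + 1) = -4576 / 5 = -915.20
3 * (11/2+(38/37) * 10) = 3501/74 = 47.31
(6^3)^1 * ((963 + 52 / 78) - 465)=107712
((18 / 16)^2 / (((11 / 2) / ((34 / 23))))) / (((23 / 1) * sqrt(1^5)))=1377 / 93104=0.01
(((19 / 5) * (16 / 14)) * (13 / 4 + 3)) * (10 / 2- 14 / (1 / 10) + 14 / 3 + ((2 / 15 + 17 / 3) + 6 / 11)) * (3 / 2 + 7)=-6607934 / 231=-28605.77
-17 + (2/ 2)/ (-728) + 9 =-5825/ 728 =-8.00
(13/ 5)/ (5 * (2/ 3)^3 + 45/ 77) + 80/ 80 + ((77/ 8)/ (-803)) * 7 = 27272893/ 12541400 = 2.17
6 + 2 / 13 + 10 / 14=6.87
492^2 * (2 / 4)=121032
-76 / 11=-6.91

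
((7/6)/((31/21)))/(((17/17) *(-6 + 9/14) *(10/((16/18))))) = -1372/104625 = -0.01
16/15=1.07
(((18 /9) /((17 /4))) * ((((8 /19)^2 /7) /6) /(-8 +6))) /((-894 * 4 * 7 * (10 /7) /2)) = 16 /288040095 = 0.00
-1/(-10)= 0.10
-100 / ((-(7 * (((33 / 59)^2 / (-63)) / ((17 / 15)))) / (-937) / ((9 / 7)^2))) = 29942378460 / 5929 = 5050156.60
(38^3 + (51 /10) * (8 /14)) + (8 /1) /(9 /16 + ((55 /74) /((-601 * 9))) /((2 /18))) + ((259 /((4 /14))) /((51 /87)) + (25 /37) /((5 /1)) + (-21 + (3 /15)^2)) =2480127507965073 /43962413950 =56414.73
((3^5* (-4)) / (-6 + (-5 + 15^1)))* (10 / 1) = -2430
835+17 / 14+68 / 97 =1136531 / 1358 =836.92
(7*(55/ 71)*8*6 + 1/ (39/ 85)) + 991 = 3470834/ 2769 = 1253.46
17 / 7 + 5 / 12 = 239 / 84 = 2.85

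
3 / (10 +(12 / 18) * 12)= 1 / 6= 0.17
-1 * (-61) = 61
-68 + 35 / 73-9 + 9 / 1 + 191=9014 / 73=123.48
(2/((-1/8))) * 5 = -80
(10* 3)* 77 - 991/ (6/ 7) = 6923/ 6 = 1153.83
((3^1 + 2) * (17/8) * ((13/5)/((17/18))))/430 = 117/1720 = 0.07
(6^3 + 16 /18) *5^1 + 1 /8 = 78089 /72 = 1084.57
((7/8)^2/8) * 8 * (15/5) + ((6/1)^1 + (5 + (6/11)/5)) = 47189/3520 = 13.41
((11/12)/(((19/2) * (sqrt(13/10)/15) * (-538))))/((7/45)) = -2475 * sqrt(130)/1860404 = -0.02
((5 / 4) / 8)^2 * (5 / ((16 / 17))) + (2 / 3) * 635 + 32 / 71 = 1479370769 / 3489792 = 423.91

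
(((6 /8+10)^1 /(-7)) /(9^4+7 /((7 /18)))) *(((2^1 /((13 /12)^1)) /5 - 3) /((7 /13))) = 19 /16660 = 0.00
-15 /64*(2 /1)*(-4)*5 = 75 /8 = 9.38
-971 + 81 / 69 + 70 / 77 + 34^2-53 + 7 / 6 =205309 / 1518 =135.25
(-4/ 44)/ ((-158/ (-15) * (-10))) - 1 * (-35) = 35.00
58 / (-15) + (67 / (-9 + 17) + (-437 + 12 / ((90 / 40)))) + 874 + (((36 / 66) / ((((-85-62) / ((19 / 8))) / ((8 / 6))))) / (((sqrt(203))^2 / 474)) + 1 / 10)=5868001721 / 13130040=446.91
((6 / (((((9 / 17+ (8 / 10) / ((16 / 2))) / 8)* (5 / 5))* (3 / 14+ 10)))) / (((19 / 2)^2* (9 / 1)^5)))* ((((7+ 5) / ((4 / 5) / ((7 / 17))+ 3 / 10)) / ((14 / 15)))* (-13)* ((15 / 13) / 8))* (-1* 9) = 9520000 / 70244396937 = 0.00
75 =75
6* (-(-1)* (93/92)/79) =279/3634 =0.08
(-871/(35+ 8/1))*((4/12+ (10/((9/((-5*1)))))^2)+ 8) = -2765425/3483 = -793.98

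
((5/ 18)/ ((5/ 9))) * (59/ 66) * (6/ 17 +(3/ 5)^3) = 23777/ 93500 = 0.25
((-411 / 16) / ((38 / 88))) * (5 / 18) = -7535 / 456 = -16.52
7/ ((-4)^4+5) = 7/ 261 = 0.03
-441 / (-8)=441 / 8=55.12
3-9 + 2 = -4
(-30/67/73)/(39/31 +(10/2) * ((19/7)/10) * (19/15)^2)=-2929500/1640827789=-0.00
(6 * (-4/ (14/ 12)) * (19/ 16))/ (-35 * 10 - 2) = 171/ 2464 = 0.07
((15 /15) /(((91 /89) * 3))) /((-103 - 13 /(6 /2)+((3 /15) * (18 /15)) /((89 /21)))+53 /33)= -2178275 /706056897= -0.00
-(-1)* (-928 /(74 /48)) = -22272 /37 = -601.95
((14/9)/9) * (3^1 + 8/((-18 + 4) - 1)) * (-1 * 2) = -1036/1215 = -0.85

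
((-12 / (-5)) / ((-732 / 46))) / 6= -23 / 915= -0.03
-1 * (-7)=7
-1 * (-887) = 887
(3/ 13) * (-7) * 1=-21/ 13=-1.62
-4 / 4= -1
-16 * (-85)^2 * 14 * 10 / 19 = -851789.47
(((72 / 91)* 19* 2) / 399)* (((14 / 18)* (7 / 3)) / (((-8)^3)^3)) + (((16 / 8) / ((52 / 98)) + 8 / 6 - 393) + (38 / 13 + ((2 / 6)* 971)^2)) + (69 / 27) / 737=25166282482166197 / 241113759744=104375.14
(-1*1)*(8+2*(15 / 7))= -86 / 7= -12.29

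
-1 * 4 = -4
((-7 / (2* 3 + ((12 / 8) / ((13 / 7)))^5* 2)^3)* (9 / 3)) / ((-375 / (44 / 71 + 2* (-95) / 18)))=-9317804618650564662685696 / 5008509338361693208719996375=-0.00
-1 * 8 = -8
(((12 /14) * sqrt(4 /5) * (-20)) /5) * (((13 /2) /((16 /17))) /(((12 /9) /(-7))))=1989 * sqrt(5) /40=111.19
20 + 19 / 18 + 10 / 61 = 23299 / 1098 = 21.22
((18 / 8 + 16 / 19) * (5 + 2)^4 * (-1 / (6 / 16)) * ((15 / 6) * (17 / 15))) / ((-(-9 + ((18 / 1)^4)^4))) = 9591995 / 20766159817517617052157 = 0.00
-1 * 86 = -86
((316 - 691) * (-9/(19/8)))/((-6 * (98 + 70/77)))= -2.39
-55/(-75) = 11/15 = 0.73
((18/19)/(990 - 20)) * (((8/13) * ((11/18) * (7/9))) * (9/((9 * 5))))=308/5390775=0.00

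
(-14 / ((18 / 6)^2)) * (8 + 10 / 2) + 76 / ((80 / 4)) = -739 / 45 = -16.42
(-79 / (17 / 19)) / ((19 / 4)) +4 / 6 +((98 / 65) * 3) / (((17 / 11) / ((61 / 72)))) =-204761 / 13260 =-15.44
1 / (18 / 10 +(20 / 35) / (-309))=10815 / 19447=0.56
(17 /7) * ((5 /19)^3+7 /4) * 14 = 824721 /13718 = 60.12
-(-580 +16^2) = 324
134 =134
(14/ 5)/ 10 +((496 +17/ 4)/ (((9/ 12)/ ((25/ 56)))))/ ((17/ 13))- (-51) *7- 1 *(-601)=28226439/ 23800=1185.98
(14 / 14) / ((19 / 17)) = 17 / 19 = 0.89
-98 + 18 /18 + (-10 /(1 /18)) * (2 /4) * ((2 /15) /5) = -497 /5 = -99.40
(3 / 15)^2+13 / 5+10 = 316 / 25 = 12.64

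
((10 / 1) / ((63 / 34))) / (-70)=-34 / 441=-0.08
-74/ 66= -37/ 33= -1.12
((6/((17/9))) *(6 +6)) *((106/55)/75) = 22896/23375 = 0.98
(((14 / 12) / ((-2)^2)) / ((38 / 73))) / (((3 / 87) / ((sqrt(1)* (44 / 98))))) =23287 / 3192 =7.30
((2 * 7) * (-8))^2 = 12544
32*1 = 32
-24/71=-0.34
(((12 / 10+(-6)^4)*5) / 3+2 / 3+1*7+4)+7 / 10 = 65231 / 30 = 2174.37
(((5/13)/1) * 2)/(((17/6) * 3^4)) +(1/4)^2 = 0.07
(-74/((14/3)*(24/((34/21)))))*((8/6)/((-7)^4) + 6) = -6.42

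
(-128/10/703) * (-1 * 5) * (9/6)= 96/703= 0.14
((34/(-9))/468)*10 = -85/1053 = -0.08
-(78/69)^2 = -676/529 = -1.28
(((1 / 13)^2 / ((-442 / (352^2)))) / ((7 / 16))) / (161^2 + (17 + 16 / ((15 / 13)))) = -7434240 / 50887004077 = -0.00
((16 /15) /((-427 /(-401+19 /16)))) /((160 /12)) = 0.07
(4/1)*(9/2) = 18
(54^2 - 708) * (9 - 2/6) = 19136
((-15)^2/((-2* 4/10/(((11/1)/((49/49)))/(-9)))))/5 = 275/4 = 68.75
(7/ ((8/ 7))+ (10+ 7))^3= 6331625/ 512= 12366.46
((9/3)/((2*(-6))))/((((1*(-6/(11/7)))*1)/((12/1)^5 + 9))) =912417/56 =16293.16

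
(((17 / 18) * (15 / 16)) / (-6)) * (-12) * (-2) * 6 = -85 / 4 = -21.25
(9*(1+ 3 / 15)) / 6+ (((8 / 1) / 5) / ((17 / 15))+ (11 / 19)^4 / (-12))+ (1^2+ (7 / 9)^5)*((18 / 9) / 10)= 9051022230581 / 2616410407860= 3.46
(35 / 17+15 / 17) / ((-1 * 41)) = -50 / 697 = -0.07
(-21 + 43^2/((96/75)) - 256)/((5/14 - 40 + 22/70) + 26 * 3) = 1307635/43312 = 30.19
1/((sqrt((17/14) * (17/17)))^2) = 0.82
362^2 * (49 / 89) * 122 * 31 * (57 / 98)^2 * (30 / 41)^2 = 362302136458200 / 7330841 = 49421633.41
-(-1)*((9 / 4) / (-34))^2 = 81 / 18496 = 0.00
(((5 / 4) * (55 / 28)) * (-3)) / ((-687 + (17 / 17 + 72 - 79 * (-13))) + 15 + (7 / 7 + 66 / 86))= -215 / 12544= -0.02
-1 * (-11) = 11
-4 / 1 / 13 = -4 / 13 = -0.31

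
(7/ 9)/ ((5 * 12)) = 7/ 540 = 0.01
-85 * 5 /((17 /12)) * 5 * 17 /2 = -12750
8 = 8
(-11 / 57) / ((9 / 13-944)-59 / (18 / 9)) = 0.00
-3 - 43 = -46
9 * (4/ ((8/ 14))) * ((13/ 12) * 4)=273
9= 9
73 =73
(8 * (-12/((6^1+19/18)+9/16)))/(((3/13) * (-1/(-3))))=-179712/1097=-163.82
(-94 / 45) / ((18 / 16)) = -752 / 405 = -1.86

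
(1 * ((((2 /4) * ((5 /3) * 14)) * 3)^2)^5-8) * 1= 2758547353515617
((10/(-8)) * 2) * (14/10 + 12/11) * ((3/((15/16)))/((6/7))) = -3836/165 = -23.25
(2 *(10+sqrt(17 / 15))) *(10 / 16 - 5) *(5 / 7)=-125 / 2 - 5 *sqrt(255) / 12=-69.15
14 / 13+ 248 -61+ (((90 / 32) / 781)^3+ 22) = 210.08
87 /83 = 1.05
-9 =-9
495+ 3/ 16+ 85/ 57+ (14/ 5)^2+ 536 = 23723827/ 22800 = 1040.52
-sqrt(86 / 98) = -sqrt(43) / 7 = -0.94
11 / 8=1.38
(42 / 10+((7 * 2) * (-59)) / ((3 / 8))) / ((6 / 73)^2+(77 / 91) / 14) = -31983666806 / 977565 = -32717.69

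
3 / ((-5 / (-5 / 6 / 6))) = 1 / 12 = 0.08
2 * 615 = 1230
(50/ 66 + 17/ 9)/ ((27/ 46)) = 12052/ 2673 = 4.51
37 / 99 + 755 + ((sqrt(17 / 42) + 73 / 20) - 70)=sqrt(714) / 42 + 1364267 / 1980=689.66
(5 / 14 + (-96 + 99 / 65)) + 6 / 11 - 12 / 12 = -946689 / 10010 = -94.57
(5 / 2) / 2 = 5 / 4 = 1.25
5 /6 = 0.83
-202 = -202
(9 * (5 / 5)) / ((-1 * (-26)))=9 / 26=0.35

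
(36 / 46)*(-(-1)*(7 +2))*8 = 1296 / 23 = 56.35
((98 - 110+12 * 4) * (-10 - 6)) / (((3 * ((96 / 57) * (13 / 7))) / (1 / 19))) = -42 / 13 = -3.23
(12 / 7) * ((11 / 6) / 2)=11 / 7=1.57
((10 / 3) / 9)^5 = 100000 / 14348907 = 0.01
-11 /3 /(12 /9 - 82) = 1 /22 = 0.05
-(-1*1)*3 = 3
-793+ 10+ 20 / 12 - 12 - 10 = -2410 / 3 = -803.33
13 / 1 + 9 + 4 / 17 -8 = 242 / 17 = 14.24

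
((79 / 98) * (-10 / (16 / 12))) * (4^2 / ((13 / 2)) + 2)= -34365 / 1274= -26.97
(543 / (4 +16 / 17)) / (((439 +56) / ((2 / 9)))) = 3077 / 62370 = 0.05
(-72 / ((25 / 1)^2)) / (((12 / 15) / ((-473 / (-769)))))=-8514 / 96125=-0.09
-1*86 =-86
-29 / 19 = -1.53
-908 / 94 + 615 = 28451 / 47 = 605.34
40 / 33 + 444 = 14692 / 33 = 445.21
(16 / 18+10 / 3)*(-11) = -418 / 9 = -46.44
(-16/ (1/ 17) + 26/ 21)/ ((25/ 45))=-17058/ 35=-487.37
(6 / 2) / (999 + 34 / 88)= 132 / 43973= 0.00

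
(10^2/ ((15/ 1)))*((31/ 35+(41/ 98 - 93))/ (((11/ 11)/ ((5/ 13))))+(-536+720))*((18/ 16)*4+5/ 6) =30317600/ 5733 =5288.26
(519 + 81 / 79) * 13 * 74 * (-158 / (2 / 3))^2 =28099348524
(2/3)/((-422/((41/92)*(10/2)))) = -205/58236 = -0.00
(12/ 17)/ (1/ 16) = 192/ 17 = 11.29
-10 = -10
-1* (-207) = 207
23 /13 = 1.77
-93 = -93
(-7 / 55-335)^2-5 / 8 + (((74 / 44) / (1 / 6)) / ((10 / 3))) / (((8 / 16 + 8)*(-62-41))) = 4759032014597 / 42374200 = 112309.66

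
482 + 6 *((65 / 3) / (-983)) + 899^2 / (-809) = -411257699 / 795247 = -517.14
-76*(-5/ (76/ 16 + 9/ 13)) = 19760/ 283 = 69.82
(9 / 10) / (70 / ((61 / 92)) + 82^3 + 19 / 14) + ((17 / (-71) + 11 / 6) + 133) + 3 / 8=541572923825057 / 4012575715320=134.97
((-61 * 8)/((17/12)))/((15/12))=-23424/85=-275.58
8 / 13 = 0.62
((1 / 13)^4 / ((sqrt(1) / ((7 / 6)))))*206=721 / 85683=0.01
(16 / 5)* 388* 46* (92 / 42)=13136128 / 105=125105.98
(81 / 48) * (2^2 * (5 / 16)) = 2.11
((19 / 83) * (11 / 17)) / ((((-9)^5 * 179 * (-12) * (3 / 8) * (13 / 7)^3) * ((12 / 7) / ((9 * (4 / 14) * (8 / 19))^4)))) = 360448 / 924862515884541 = 0.00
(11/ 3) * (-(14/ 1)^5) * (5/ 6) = -14790160/ 9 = -1643351.11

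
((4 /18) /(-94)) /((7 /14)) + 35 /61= 14683 /25803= 0.57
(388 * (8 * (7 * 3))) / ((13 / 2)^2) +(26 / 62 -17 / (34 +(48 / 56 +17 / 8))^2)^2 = 4609898799700555387825 / 2987655289282491529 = 1542.98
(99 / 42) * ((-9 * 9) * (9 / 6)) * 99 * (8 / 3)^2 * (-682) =137505229.71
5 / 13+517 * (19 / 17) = 127784 / 221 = 578.21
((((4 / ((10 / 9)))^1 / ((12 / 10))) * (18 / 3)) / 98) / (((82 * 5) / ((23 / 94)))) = 207 / 1888460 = 0.00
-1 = -1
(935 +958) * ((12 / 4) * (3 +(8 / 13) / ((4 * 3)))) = 225267 / 13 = 17328.23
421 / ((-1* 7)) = -421 / 7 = -60.14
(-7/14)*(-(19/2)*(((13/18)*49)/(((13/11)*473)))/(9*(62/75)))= 23275/575856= 0.04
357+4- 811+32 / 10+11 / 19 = -42391 / 95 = -446.22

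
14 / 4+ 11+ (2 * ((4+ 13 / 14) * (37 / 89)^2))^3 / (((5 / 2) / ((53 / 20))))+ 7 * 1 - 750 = -3082250312490438091 / 4261614569990575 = -723.26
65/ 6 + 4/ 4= 71/ 6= 11.83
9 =9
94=94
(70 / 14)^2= 25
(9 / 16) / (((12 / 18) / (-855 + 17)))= -11313 / 16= -707.06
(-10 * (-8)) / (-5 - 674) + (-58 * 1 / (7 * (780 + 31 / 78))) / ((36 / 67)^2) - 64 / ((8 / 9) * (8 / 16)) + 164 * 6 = 18467464733 / 21989124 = 839.85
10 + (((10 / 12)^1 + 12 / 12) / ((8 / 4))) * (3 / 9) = 371 / 36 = 10.31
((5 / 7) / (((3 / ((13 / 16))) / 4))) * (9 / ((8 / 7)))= 195 / 32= 6.09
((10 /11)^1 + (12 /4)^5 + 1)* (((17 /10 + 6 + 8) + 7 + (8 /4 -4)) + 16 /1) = 494349 /55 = 8988.16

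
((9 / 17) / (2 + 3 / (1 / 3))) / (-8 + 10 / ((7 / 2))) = -0.01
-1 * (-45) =45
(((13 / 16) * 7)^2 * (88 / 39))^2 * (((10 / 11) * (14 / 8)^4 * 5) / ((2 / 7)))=1875433885325 / 2359296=794912.50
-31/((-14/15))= 465/14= 33.21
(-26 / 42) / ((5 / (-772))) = 10036 / 105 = 95.58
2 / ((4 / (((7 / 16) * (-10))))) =-35 / 16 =-2.19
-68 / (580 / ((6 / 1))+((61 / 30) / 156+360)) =-318240 / 2137261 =-0.15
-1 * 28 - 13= -41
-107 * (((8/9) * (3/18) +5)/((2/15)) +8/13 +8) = -5053.24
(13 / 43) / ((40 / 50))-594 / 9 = -11287 / 172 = -65.62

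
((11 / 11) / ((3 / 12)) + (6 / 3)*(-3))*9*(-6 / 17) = 108 / 17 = 6.35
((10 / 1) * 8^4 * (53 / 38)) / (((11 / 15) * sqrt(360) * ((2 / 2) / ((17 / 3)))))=4613120 * sqrt(10) / 627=23266.29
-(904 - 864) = -40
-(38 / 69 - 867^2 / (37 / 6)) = 311197840 / 2553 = 121894.96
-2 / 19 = -0.11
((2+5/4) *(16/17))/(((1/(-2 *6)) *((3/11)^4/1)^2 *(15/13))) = -579626414224/557685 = -1039343.74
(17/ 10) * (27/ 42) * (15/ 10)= 459/ 280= 1.64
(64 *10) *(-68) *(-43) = 1871360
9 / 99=1 / 11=0.09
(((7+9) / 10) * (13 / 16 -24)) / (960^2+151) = -371 / 9217510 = -0.00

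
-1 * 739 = -739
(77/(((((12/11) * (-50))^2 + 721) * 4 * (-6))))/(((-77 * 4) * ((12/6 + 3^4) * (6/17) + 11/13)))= 26741/285990940896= 0.00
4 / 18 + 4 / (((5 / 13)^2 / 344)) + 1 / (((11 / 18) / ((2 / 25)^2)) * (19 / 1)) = 10935643498 / 1175625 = 9301.98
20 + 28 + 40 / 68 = 826 / 17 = 48.59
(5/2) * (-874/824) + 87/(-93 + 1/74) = -20339897/5669944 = -3.59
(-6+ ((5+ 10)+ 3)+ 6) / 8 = 9 / 4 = 2.25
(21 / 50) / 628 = 21 / 31400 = 0.00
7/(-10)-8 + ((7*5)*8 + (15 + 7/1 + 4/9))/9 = 20173/810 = 24.90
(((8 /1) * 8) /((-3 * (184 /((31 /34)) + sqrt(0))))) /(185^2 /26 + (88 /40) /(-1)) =-16120 /200394147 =-0.00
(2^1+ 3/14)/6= 31/84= 0.37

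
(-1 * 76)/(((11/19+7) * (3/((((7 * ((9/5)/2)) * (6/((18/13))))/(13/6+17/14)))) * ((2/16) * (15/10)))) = -143.95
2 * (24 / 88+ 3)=72 / 11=6.55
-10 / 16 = -5 / 8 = -0.62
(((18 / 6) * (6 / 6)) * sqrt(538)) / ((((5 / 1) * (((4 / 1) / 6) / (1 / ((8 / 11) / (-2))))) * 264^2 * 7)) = -sqrt(538) / 197120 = -0.00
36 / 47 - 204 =-9552 / 47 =-203.23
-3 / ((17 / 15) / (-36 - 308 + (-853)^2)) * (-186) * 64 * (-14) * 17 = -5454138412800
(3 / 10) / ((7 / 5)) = 3 / 14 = 0.21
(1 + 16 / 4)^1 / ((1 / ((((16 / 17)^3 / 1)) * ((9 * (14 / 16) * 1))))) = 161280 / 4913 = 32.83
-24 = -24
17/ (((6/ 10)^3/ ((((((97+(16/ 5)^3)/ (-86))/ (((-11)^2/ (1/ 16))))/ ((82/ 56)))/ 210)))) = -91919/ 460777680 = -0.00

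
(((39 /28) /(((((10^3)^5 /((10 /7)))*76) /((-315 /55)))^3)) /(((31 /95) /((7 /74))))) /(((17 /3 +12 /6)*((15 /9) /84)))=-0.00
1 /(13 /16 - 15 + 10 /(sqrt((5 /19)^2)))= 16 /381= 0.04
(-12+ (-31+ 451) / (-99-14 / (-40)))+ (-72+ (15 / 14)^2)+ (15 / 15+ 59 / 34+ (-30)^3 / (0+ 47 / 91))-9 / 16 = -64714600697583 / 1235918768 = -52361.53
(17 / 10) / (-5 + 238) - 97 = -225993 / 2330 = -96.99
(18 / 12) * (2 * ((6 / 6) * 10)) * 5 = 150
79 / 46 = 1.72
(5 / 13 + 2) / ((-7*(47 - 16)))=-1 / 91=-0.01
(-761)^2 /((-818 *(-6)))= 579121 /4908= 118.00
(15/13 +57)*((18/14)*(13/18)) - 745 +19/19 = -690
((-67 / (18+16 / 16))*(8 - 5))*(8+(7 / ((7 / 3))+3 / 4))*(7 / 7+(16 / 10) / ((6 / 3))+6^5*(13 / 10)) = -477574191 / 380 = -1256774.19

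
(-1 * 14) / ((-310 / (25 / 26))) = 35 / 806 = 0.04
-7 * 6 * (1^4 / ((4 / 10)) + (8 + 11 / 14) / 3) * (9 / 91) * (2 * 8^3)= -2101248 / 91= -23090.64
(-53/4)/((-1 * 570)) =53/2280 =0.02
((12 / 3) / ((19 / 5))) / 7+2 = 286 / 133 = 2.15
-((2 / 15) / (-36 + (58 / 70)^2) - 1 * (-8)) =-1037726 / 129777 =-8.00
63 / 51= 21 / 17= 1.24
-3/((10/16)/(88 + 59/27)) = -3896/9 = -432.89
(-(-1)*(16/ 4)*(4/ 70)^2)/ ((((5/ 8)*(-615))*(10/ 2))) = -128/ 18834375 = -0.00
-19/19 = -1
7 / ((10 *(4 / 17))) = 119 / 40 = 2.98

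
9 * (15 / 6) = 45 / 2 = 22.50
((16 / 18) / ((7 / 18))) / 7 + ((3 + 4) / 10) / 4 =983 / 1960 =0.50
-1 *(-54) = 54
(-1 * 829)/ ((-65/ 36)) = 29844/ 65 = 459.14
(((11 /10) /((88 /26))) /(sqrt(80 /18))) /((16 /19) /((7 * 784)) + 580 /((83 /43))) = 7031843 * sqrt(10) /43342416800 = 0.00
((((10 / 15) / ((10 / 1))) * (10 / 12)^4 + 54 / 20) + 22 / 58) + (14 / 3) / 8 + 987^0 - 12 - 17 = -24.31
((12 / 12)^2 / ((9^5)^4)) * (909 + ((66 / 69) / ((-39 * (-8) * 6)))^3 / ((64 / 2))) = 290218381512525107 / 3881603952143252224289462848241664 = 0.00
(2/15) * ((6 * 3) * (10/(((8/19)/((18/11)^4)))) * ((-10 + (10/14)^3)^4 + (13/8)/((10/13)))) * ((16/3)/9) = 2115842678607505721904/1013251429549205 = 2088171.42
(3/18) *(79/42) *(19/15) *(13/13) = 1501/3780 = 0.40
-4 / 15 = -0.27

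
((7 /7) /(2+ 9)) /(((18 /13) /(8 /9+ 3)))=455 /1782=0.26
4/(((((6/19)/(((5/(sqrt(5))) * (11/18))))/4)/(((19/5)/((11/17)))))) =24548 * sqrt(5)/135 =406.60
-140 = -140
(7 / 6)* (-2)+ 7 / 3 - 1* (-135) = 135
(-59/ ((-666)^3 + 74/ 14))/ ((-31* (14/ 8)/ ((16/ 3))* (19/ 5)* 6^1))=-1888/ 2192343088707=-0.00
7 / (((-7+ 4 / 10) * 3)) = -35 / 99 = -0.35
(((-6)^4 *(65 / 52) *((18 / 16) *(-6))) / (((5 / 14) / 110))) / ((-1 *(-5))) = -673596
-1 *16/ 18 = -8/ 9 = -0.89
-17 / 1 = -17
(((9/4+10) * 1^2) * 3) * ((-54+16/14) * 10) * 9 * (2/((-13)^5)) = 349650/371293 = 0.94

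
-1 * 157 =-157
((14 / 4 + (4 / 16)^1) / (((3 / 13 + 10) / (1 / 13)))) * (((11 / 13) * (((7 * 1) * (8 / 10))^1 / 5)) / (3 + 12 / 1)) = 11 / 6175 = 0.00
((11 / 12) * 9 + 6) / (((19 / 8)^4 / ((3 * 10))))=92160 / 6859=13.44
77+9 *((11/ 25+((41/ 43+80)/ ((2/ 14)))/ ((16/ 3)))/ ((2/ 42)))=348156977/ 17200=20241.68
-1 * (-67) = 67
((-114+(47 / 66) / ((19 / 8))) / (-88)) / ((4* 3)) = 0.11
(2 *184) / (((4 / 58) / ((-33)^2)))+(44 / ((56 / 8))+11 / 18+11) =732176159 / 126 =5810921.90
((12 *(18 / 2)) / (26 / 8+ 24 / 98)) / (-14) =-1512 / 685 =-2.21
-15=-15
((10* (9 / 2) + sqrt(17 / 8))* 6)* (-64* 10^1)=-172800 - 960* sqrt(34)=-178397.71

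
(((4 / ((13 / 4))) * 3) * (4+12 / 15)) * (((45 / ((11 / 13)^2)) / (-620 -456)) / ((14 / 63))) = -151632 / 32549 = -4.66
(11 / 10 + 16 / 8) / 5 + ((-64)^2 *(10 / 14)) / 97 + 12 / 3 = 1180849 / 33950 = 34.78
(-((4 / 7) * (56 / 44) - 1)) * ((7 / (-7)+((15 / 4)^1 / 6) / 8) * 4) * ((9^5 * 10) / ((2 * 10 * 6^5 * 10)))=-43011 / 112640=-0.38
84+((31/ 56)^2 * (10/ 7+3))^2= 41366289217/ 481890304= 85.84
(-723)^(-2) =1 /522729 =0.00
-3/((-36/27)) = 9/4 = 2.25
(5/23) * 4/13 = 20/299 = 0.07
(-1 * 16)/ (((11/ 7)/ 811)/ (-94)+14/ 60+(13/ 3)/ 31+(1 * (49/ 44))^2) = -3843218184960/ 387512558339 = -9.92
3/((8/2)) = 3/4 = 0.75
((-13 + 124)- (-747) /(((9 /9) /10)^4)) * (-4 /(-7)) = 29880444 /7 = 4268634.86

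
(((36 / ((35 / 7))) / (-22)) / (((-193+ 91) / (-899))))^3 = -19617462873 / 817400375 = -24.00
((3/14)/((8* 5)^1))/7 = 3/3920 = 0.00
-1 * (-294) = 294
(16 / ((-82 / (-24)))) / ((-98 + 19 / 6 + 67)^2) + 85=97200077 / 1143449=85.01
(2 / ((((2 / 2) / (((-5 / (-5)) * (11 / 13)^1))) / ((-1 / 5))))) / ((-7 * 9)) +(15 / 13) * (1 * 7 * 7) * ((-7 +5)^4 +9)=1413.47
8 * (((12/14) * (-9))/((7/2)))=-17.63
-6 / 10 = -3 / 5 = -0.60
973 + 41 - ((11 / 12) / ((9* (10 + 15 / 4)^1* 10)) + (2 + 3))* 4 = 670948 / 675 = 994.00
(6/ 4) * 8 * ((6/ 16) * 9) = 81/ 2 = 40.50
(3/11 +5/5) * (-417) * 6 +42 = -34566/11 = -3142.36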